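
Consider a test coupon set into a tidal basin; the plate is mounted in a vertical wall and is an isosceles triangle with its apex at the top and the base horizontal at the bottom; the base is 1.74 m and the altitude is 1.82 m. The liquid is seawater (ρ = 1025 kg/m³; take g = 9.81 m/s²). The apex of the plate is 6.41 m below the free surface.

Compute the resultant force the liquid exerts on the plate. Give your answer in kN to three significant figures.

F ≈ 121 kN

γ = ρg = 1025 × 9.81 / 1000 = 10.05525 kN/m³.
With the apex up, the centroid sits 2h/3 = 2 × 1.82/3 = 1.21333 m below the apex, so the centroid depth is h_c = 6.41 + 1.21333 = 7.62333 m.
A = ½ × 1.74 × 1.82 = 1.5834 m².
Resultant F = γ·h_c·A = 10.05525 × 7.62333 × 1.5834 = 121.375 kN.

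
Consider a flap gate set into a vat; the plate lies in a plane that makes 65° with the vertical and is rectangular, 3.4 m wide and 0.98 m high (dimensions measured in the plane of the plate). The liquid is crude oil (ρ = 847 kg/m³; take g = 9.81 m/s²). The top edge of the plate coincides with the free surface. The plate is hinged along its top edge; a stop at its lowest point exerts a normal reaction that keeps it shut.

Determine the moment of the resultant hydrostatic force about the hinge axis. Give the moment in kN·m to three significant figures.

γ = ρg = 847 × 9.81 / 1000 = 8.30907 kN/m³.
The plate makes 65° with the vertical, i.e. θ = 90° − 65° = 25° to the horizontal. Measuring y along the incline from the free-surface line, vertical depth h = y·sinθ with sinθ = 0.422618.
The centroid lies 0.98/2 = 0.49 m below the top edge, so y_c = 0.49 m and h_c = 0.49 × 0.422618 = 0.207083 m.
A = 3.4 × 0.98 = 3.332 m².
Resultant F = γ·h_c·A = 8.30907 × 0.207083 × 3.332 = 5.73326 kN.
I_c = b·h³/12 = 3.4 × 0.98³/12 = 0.266671 m⁴.
Centre of pressure: y_p = y_c + I_c/(y_c·A) = 0.49 + 0.266671/(0.49 × 3.332) = 0.49 + 0.163333 = 0.653333 m along the plane.
The resultant acts 0.49 + 0.163333 = 0.653333 m (along the plate) below the hinge at the top edge, so the moment about the hinge is M = F × 0.653333 = 5.73326 × 0.653333 = 3.74573 kN·m.

M ≈ 3.75 kN·m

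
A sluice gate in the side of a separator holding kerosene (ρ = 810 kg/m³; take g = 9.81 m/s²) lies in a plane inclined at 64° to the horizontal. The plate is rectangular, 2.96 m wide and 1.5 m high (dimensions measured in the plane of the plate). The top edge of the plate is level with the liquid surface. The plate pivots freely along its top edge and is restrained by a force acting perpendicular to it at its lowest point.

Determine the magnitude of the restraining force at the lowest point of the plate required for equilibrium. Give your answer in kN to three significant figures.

P ≈ 15.9 kN

γ = ρg = 810 × 9.81 / 1000 = 7.9461 kN/m³.
Let θ = 64° be the plate's angle to the horizontal; measure y along the incline from where the plane meets the free surface. Vertical depth h = y·sinθ with sinθ = 0.898794.
The centroid lies 1.5/2 = 0.75 m below the top edge, so y_c = 0.75 m and h_c = 0.75 × 0.898794 = 0.674095 m.
A = 2.96 × 1.5 = 4.44 m².
Resultant F = γ·h_c·A = 7.9461 × 0.674095 × 4.44 = 23.7825 kN.
I_c = b·h³/12 = 2.96 × 1.5³/12 = 0.8325 m⁴.
Centre of pressure: y_p = y_c + I_c/(y_c·A) = 0.75 + 0.8325/(0.75 × 4.44) = 0.75 + 0.25 = 1 m along the plane.
The resultant acts 0.75 + 0.25 = 1 m (along the plate) below the hinge at the top edge, so the moment about the hinge is M = F × 1 = 23.7825 × 1 = 23.7825 kN·m.
A normal force at the bottom, 1.5 m from the hinge, must supply this moment: P = 23.7825/1.5 = 15.855 kN.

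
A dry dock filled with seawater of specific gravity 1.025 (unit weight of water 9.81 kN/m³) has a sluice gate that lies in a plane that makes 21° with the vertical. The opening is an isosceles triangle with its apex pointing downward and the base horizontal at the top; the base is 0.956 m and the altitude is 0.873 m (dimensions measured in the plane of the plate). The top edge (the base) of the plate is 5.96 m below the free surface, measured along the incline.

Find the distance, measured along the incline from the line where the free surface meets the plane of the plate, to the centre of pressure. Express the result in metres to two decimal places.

y_p = 6.26 m

γ = 1.025 × 9.81 = 10.05525 kN/m³.
The plate makes 21° with the vertical, i.e. θ = 90° − 21° = 69° to the horizontal. Measuring y along the incline from the free-surface line, vertical depth h = y·sinθ with sinθ = 0.933580.
With the apex down, the centroid sits h/3 = 0.873/3 = 0.291 m below the base (the top edge), so y_c = 5.96 + 0.291 = 6.251 m and h_c = 6.251 × 0.933580 = 5.83581 m.
A = ½ × 0.956 × 0.873 = 0.417294 m².
Resultant F = γ·h_c·A = 10.05525 × 5.83581 × 0.417294 = 24.487 kN.
I_c = b·h³/36 = 0.956 × 0.873³/36 = 0.0176684 m⁴.
Centre of pressure: y_p = y_c + I_c/(y_c·A) = 6.251 + 0.0176684/(6.251 × 0.417294) = 6.251 + 0.00677338 = 6.25777 m along the plane.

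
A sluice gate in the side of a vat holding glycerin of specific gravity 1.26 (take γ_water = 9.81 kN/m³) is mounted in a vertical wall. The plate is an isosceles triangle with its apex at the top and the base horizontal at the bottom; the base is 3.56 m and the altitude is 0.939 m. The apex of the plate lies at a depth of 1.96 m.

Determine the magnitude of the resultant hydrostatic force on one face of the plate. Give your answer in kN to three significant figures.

γ = 1.26 × 9.81 = 12.3606 kN/m³.
With the apex up, the centroid sits 2h/3 = 2 × 0.939/3 = 0.626 m below the apex, so the centroid depth is h_c = 1.96 + 0.626 = 2.586 m.
A = ½ × 3.56 × 0.939 = 1.67142 m².
Resultant F = γ·h_c·A = 12.3606 × 2.586 × 1.67142 = 53.4261 kN.

F ≈ 53.4 kN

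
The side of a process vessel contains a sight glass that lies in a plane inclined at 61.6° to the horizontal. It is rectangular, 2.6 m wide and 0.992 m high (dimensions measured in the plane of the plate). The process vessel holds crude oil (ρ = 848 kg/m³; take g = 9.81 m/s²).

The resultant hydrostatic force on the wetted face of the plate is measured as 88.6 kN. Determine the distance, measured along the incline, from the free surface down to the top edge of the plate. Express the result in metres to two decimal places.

γ = ρg = 848 × 9.81 / 1000 = 8.31888 kN/m³.
A = 2.6 × 0.992 = 2.5792 m².
From F = γ·h_c·A, the centroid depth is h_c = 88.6/(8.31888 × 2.5792) = 4.12937 m.
Let θ = 61.6° be the plate's angle to the horizontal; measure y along the incline from where the plane meets the free surface. Vertical depth h = y·sinθ with sinθ = 0.879649.
Along the incline, y_c = h_c/sinθ = 4.12937/0.879649 = 4.69434 m.
The centroid lies 0.992/2 = 0.496 m below the top edge, so the top edge sits at y_top = 4.69434 − 0.496 = 4.19834 m along the incline.

y_top ≈ 4.20 m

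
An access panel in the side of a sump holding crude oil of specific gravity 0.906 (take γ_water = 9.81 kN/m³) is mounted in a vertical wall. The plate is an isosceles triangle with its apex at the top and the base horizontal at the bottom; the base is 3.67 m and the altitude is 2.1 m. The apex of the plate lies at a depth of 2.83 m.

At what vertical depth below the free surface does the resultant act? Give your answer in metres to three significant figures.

h_p = 4.29 m

γ = 0.906 × 9.81 = 8.88786 kN/m³.
With the apex up, the centroid sits 2h/3 = 2 × 2.1/3 = 1.4 m below the apex, so the centroid depth is h_c = 2.83 + 1.4 = 4.23 m.
A = ½ × 3.67 × 2.1 = 3.8535 m².
Resultant F = γ·h_c·A = 8.88786 × 4.23 × 3.8535 = 144.875 kN.
I_c = b·h³/36 = 3.67 × 2.1³/36 = 0.944107 m⁴.
Centre of pressure: y_p = y_c + I_c/(y_c·A) = 4.23 + 0.944107/(4.23 × 3.8535) = 4.23 + 0.0579196 = 4.28792 m along the plane.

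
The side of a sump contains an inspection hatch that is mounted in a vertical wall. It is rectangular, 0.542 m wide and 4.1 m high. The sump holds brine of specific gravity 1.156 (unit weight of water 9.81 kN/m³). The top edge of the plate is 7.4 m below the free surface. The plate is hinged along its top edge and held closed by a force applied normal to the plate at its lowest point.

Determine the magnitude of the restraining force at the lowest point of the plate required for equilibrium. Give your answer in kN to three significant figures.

P ≈ 128 kN

γ = 1.156 × 9.81 = 11.34036 kN/m³.
The centroid lies 4.1/2 = 2.05 m below the top edge, so the centroid depth is h_c = 7.4 + 2.05 = 9.45 m.
A = 0.542 × 4.1 = 2.2222 m².
Resultant F = γ·h_c·A = 11.34036 × 9.45 × 2.2222 = 238.145 kN.
I_c = b·h³/12 = 0.542 × 4.1³/12 = 3.11293 m⁴.
Centre of pressure: y_p = y_c + I_c/(y_c·A) = 9.45 + 3.11293/(9.45 × 2.2222) = 9.45 + 0.148236 = 9.59824 m along the plane.
The resultant acts 2.05 + 0.148236 = 2.19824 m (along the plate) below the hinge at the top edge, so the moment about the hinge is M = F × 2.19824 = 238.145 × 2.19824 = 523.5 kN·m.
A normal force at the bottom, 4.1 m from the hinge, must supply this moment: P = 523.5/4.1 = 127.683 kN.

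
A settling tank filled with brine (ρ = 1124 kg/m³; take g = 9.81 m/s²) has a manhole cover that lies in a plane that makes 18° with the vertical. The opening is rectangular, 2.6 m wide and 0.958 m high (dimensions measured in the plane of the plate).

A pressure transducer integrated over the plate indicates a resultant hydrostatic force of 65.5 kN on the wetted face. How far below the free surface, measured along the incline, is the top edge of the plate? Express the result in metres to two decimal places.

γ = ρg = 1124 × 9.81 / 1000 = 11.02644 kN/m³.
A = 2.6 × 0.958 = 2.4908 m².
From F = γ·h_c·A, the centroid depth is h_c = 65.5/(11.02644 × 2.4908) = 2.38488 m.
The plate makes 18° with the vertical, i.e. θ = 90° − 18° = 72° to the horizontal. Measuring y along the incline from the free-surface line, vertical depth h = y·sinθ with sinθ = 0.951057.
Along the incline, y_c = h_c/sinθ = 2.38488/0.951057 = 2.50761 m.
The centroid lies 0.958/2 = 0.479 m below the top edge, so the top edge sits at y_top = 2.50761 − 0.479 = 2.02861 m along the incline.

y_top ≈ 2.03 m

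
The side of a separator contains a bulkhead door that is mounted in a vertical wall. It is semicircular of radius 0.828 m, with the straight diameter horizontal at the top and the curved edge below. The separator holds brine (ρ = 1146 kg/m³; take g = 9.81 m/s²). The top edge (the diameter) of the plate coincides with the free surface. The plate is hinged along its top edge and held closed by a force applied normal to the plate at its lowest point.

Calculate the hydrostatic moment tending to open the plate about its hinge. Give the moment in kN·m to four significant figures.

γ = ρg = 1146 × 9.81 / 1000 = 11.24226 kN/m³.
The centroid of a semicircle lies 4r/(3π) = 0.351414 m from the diameter, here below the top edge, so the centroid depth is h_c = 0.351414 m.
A = πr²/2 = π × 0.828²/2 = 1.07691 m².
Resultant F = γ·h_c·A = 11.24226 × 0.351414 × 1.07691 = 4.25453 kN.
I_c = (π/8 − 8/(9π))·r⁴ = 0.109757 × 0.828⁴ = 0.0515886 m⁴.
Centre of pressure: y_p = y_c + I_c/(y_c·A) = 0.351414 + 0.0515886/(0.351414 × 1.07691) = 0.351414 + 0.136319 = 0.487733 m along the plane.
The resultant acts 0.351414 + 0.136319 = 0.487733 m (along the plate) below the hinge at the top edge, so the moment about the hinge is M = F × 0.487733 = 4.25453 × 0.487733 = 2.07507 kN·m.

M ≈ 2.075 kN·m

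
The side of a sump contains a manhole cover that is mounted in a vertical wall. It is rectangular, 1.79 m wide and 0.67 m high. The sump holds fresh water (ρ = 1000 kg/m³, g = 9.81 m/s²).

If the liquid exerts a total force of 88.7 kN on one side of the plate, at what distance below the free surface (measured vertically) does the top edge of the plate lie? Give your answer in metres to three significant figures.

γ = ρg = 1000 × 9.81 = 9810 N/m³ = 9.81 kN/m³.
A = 1.79 × 0.67 = 1.1993 m².
From F = γ·h_c·A, the centroid depth is h_c = 88.7/(9.81 × 1.1993) = 7.53923 m.
The centroid lies 0.67/2 = 0.335 m below the top edge, so the top edge sits at h_top = 7.53923 − 0.335 = 7.20423 m below the surface.

d_top ≈ 7.20 m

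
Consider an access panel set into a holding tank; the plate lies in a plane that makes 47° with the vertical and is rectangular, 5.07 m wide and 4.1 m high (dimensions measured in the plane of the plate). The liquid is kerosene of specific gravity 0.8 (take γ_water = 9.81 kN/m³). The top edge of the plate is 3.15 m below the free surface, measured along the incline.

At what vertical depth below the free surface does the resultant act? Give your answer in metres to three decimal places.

γ = 0.8 × 9.81 = 7.848 kN/m³.
The plate makes 47° with the vertical, i.e. θ = 90° − 47° = 43° to the horizontal. Measuring y along the incline from the free-surface line, vertical depth h = y·sinθ with sinθ = 0.681998.
The centroid lies 4.1/2 = 2.05 m below the top edge, so y_c = 3.15 + 2.05 = 5.2 m and h_c = 5.2 × 0.681998 = 3.54639 m.
A = 5.07 × 4.1 = 20.787 m².
Resultant F = γ·h_c·A = 7.848 × 3.54639 × 20.787 = 578.545 kN.
I_c = b·h³/12 = 5.07 × 4.1³/12 = 29.1191 m⁴.
Centre of pressure: y_p = y_c + I_c/(y_c·A) = 5.2 + 29.1191/(5.2 × 20.787) = 5.2 + 0.269391 = 5.46939 m along the plane.
Vertically, h_p = y_p·sinθ = 5.46939 × 0.681998 = 3.73011 m.

h_p = 3.730 m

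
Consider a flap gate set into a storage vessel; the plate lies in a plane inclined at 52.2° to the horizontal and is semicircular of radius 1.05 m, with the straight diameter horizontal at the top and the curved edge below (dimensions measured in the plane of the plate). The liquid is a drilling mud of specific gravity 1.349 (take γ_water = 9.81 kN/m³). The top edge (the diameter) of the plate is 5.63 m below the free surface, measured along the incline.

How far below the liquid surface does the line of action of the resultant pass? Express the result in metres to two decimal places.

h_p = 4.81 m

γ = 1.349 × 9.81 = 13.23369 kN/m³.
Let θ = 52.2° be the plate's angle to the horizontal; measure y along the incline from where the plane meets the free surface. Vertical depth h = y·sinθ with sinθ = 0.790155.
The centroid of a semicircle lies 4r/(3π) = 0.445634 m from the diameter, here below the top edge, so y_c = 5.63 + 0.445634 = 6.07563 m and h_c = 6.07563 × 0.790155 = 4.80069 m.
A = πr²/2 = π × 1.05²/2 = 1.7318 m².
Resultant F = γ·h_c·A = 13.23369 × 4.80069 × 1.7318 = 110.023 kN.
I_c = (π/8 − 8/(9π))·r⁴ = 0.109757 × 1.05⁴ = 0.13341 m⁴.
Centre of pressure: y_p = y_c + I_c/(y_c·A) = 6.07563 + 0.13341/(6.07563 × 1.7318) = 6.07563 + 0.0126794 = 6.08831 m along the plane.
Vertically, h_p = y_p·sinθ = 6.08831 × 0.790155 = 4.81071 m.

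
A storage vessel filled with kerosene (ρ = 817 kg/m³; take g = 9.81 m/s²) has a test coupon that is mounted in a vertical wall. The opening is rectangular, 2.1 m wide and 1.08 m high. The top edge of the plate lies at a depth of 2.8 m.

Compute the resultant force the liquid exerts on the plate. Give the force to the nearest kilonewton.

F ≈ 61 kN

γ = ρg = 817 × 9.81 / 1000 = 8.01477 kN/m³.
The centroid lies 1.08/2 = 0.54 m below the top edge, so the centroid depth is h_c = 2.8 + 0.54 = 3.34 m.
A = 2.1 × 1.08 = 2.268 m².
Resultant F = γ·h_c·A = 8.01477 × 3.34 × 2.268 = 60.7128 kN.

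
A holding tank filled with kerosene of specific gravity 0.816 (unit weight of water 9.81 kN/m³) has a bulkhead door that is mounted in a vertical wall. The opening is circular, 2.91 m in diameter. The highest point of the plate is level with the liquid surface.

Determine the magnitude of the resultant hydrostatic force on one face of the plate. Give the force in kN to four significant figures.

F ≈ 77.46 kN

γ = 0.816 × 9.81 = 8.00496 kN/m³.
The centroid is at the centre, 1.455 m below the top of the plate, so the centroid depth is h_c = 1.455 m.
A = π(1.455)² = 6.65083 m².
Resultant F = γ·h_c·A = 8.00496 × 1.455 × 6.65083 = 77.4637 kN.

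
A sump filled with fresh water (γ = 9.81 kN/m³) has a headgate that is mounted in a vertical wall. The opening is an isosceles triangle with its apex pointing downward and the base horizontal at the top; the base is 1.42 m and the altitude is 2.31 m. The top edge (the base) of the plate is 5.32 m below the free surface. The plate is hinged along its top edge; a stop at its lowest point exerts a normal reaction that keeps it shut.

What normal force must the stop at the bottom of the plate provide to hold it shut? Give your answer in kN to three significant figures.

P ≈ 34.7 kN

γ = 9.81 kN/m³.
With the apex down, the centroid sits h/3 = 2.31/3 = 0.77 m below the base (the top edge), so the centroid depth is h_c = 5.32 + 0.77 = 6.09 m.
A = ½ × 1.42 × 2.31 = 1.6401 m².
Resultant F = γ·h_c·A = 9.81 × 6.09 × 1.6401 = 97.9843 kN.
I_c = b·h³/36 = 1.42 × 2.31³/36 = 0.486208 m⁴.
Centre of pressure: y_p = y_c + I_c/(y_c·A) = 6.09 + 0.486208/(6.09 × 1.6401) = 6.09 + 0.0486782 = 6.13868 m along the plane.
The resultant acts 0.77 + 0.0486782 = 0.818678 m (along the plate) below the hinge at the top edge, so the moment about the hinge is M = F × 0.818678 = 97.9843 × 0.818678 = 80.2176 kN·m.
A normal force at the bottom, 2.31 m from the hinge, must supply this moment: P = 80.2176/2.31 = 34.7262 kN.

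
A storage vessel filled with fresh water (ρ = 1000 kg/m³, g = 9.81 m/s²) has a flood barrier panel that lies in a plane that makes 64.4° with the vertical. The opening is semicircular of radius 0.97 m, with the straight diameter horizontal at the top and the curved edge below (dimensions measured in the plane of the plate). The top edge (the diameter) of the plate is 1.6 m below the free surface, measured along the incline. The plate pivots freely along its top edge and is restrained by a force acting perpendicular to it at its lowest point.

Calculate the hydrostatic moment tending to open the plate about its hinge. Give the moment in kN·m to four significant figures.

M ≈ 5.600 kN·m

γ = ρg = 1000 × 9.81 = 9810 N/m³ = 9.81 kN/m³.
The plate makes 64.4° with the vertical, i.e. θ = 90° − 64.4° = 25.6° to the horizontal. Measuring y along the incline from the free-surface line, vertical depth h = y·sinθ with sinθ = 0.432086.
The centroid of a semicircle lies 4r/(3π) = 0.411681 m from the diameter, here below the top edge, so y_c = 1.6 + 0.411681 = 2.01168 m and h_c = 2.01168 × 0.432086 = 0.869219 m.
A = πr²/2 = π × 0.97²/2 = 1.47796 m².
Resultant F = γ·h_c·A = 9.81 × 0.869219 × 1.47796 = 12.6026 kN.
I_c = (π/8 − 8/(9π))·r⁴ = 0.109757 × 0.97⁴ = 0.0971671 m⁴.
Centre of pressure: y_p = y_c + I_c/(y_c·A) = 2.01168 + 0.0971671/(2.01168 × 1.47796) = 2.01168 + 0.0326812 = 2.04436 m along the plane.
The resultant acts 0.411681 + 0.0326812 = 0.444362 m (along the plate) below the hinge at the top edge, so the moment about the hinge is M = F × 0.444362 = 12.6026 × 0.444362 = 5.60012 kN·m.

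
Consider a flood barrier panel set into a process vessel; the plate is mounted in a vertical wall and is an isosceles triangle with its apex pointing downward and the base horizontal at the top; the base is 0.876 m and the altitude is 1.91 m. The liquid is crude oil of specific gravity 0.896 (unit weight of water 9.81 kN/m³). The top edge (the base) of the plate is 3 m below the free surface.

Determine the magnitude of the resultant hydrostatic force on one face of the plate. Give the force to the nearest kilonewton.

γ = 0.896 × 9.81 = 8.78976 kN/m³.
With the apex down, the centroid sits h/3 = 1.91/3 = 0.636667 m below the base (the top edge), so the centroid depth is h_c = 3 + 0.636667 = 3.63667 m.
A = ½ × 0.876 × 1.91 = 0.83658 m².
Resultant F = γ·h_c·A = 8.78976 × 3.63667 × 0.83658 = 26.7417 kN.

F ≈ 27 kN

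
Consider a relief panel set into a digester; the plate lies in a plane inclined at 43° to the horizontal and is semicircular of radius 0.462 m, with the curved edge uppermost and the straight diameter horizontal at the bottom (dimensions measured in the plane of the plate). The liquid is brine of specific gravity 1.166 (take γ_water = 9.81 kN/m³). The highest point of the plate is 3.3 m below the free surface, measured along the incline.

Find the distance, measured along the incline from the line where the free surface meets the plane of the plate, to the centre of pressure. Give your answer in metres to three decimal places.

y_p = 3.570 m

γ = 1.166 × 9.81 = 11.43846 kN/m³.
Let θ = 43° be the plate's angle to the horizontal; measure y along the incline from where the plane meets the free surface. Vertical depth h = y·sinθ with sinθ = 0.681998.
The centroid lies 4r/(3π) = 0.196079 m above the diameter, so r − 4r/(3π) = 0.462 − 0.196079 = 0.265921 m below the topmost point, so y_c = 3.3 + 0.265921 = 3.56592 m and h_c = 3.56592 × 0.681998 = 2.43195 m.
A = πr²/2 = π × 0.462²/2 = 0.335277 m².
Resultant F = γ·h_c·A = 11.43846 × 2.43195 × 0.335277 = 9.32666 kN.
I_c = (π/8 − 8/(9π))·r⁴ = 0.109757 × 0.462⁴ = 0.00500035 m⁴.
Centre of pressure: y_p = y_c + I_c/(y_c·A) = 3.56592 + 0.00500035/(3.56592 × 0.335277) = 3.56592 + 0.00418239 = 3.5701 m along the plane.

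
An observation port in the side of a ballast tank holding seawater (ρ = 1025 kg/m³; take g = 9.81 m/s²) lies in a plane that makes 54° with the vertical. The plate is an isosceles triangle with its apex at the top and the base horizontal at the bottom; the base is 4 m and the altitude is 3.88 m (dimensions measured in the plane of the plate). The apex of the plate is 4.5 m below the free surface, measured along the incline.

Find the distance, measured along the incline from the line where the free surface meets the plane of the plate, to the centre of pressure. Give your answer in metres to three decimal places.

γ = ρg = 1025 × 9.81 / 1000 = 10.05525 kN/m³.
The plate makes 54° with the vertical, i.e. θ = 90° − 54° = 36° to the horizontal. Measuring y along the incline from the free-surface line, vertical depth h = y·sinθ with sinθ = 0.587785.
With the apex up, the centroid sits 2h/3 = 2 × 3.88/3 = 2.58667 m below the apex, so y_c = 4.5 + 2.58667 = 7.08667 m and h_c = 7.08667 × 0.587785 = 4.16544 m.
A = ½ × 4 × 3.88 = 7.76 m².
Resultant F = γ·h_c·A = 10.05525 × 4.16544 × 7.76 = 325.024 kN.
I_c = b·h³/36 = 4 × 3.88³/36 = 6.49012 m⁴.
Centre of pressure: y_p = y_c + I_c/(y_c·A) = 7.08667 + 6.49012/(7.08667 × 7.76) = 7.08667 + 0.118018 = 7.20469 m along the plane.

y_p = 7.205 m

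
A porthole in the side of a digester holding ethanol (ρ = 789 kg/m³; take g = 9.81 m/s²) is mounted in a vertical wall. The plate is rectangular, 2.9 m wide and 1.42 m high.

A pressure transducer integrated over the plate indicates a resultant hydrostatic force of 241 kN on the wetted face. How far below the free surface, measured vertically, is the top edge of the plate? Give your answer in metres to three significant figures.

d_top ≈ 6.85 m

γ = ρg = 789 × 9.81 / 1000 = 7.74009 kN/m³.
A = 2.9 × 1.42 = 4.118 m².
From F = γ·h_c·A, the centroid depth is h_c = 241/(7.74009 × 4.118) = 7.56109 m.
The centroid lies 1.42/2 = 0.71 m below the top edge, so the top edge sits at h_top = 7.56109 − 0.71 = 6.85109 m below the surface.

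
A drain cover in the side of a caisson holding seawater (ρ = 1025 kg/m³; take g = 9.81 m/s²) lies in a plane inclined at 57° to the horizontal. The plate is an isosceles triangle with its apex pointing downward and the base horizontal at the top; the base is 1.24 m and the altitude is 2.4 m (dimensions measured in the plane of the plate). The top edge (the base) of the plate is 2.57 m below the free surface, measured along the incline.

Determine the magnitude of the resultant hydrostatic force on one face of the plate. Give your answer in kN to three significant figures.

F ≈ 42.3 kN

γ = ρg = 1025 × 9.81 / 1000 = 10.05525 kN/m³.
Let θ = 57° be the plate's angle to the horizontal; measure y along the incline from where the plane meets the free surface. Vertical depth h = y·sinθ with sinθ = 0.838671.
With the apex down, the centroid sits h/3 = 2.4/3 = 0.8 m below the base (the top edge), so y_c = 2.57 + 0.8 = 3.37 m and h_c = 3.37 × 0.838671 = 2.82632 m.
A = ½ × 1.24 × 2.4 = 1.488 m².
Resultant F = γ·h_c·A = 10.05525 × 2.82632 × 1.488 = 42.288 kN.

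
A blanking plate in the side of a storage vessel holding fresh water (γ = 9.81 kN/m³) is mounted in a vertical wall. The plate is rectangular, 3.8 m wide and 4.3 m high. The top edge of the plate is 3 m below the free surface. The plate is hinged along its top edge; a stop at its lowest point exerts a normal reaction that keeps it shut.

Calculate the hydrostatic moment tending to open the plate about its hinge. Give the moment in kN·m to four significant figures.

M ≈ 2022 kN·m

γ = 9.81 kN/m³.
The centroid lies 4.3/2 = 2.15 m below the top edge, so the centroid depth is h_c = 3 + 2.15 = 5.15 m.
A = 3.8 × 4.3 = 16.34 m².
Resultant F = γ·h_c·A = 9.81 × 5.15 × 16.34 = 825.521 kN.
I_c = b·h³/12 = 3.8 × 4.3³/12 = 25.1772 m⁴.
Centre of pressure: y_p = y_c + I_c/(y_c·A) = 5.15 + 25.1772/(5.15 × 16.34) = 5.15 + 0.299191 = 5.44919 m along the plane.
The resultant acts 2.15 + 0.299191 = 2.44919 m (along the plate) below the hinge at the top edge, so the moment about the hinge is M = F × 2.44919 = 825.521 × 2.44919 = 2021.86 kN·m.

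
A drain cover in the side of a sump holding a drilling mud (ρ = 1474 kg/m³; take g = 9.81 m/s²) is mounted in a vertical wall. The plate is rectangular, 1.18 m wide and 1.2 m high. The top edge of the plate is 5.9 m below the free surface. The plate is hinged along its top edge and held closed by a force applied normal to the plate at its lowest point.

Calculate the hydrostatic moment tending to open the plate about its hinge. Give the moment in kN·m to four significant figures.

M ≈ 82.31 kN·m

γ = ρg = 1474 × 9.81 / 1000 = 14.45994 kN/m³.
The centroid lies 1.2/2 = 0.6 m below the top edge, so the centroid depth is h_c = 5.9 + 0.6 = 6.5 m.
A = 1.18 × 1.2 = 1.416 m².
Resultant F = γ·h_c·A = 14.45994 × 6.5 × 1.416 = 133.089 kN.
I_c = b·h³/12 = 1.18 × 1.2³/12 = 0.16992 m⁴.
Centre of pressure: y_p = y_c + I_c/(y_c·A) = 6.5 + 0.16992/(6.5 × 1.416) = 6.5 + 0.0184615 = 6.51846 m along the plane.
The resultant acts 0.6 + 0.0184615 = 0.618461 m (along the plate) below the hinge at the top edge, so the moment about the hinge is M = F × 0.618461 = 133.089 × 0.618461 = 82.3104 kN·m.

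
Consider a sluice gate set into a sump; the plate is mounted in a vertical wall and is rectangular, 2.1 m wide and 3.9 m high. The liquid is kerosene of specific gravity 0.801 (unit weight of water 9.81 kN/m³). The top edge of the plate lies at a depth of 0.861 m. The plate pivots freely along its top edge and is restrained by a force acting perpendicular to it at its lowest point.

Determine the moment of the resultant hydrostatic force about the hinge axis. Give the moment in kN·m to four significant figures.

M ≈ 434.3 kN·m

γ = 0.801 × 9.81 = 7.85781 kN/m³.
The centroid lies 3.9/2 = 1.95 m below the top edge, so the centroid depth is h_c = 0.861 + 1.95 = 2.811 m.
A = 2.1 × 3.9 = 8.19 m².
Resultant F = γ·h_c·A = 7.85781 × 2.811 × 8.19 = 180.903 kN.
I_c = b·h³/12 = 2.1 × 3.9³/12 = 10.3808 m⁴.
Centre of pressure: y_p = y_c + I_c/(y_c·A) = 2.811 + 10.3808/(2.811 × 8.19) = 2.811 + 0.450906 = 3.26191 m along the plane.
The resultant acts 1.95 + 0.450906 = 2.40091 m (along the plate) below the hinge at the top edge, so the moment about the hinge is M = F × 2.40091 = 180.903 × 2.40091 = 434.332 kN·m.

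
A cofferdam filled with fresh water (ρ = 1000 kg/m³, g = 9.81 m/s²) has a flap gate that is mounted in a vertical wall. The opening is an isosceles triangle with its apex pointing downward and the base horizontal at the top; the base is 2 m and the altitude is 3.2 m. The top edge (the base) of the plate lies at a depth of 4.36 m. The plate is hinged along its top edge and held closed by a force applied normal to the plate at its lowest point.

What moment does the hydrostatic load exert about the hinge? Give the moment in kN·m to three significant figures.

γ = ρg = 1000 × 9.81 = 9810 N/m³ = 9.81 kN/m³.
With the apex down, the centroid sits h/3 = 3.2/3 = 1.06667 m below the base (the top edge), so the centroid depth is h_c = 4.36 + 1.06667 = 5.42667 m.
A = ½ × 2 × 3.2 = 3.2 m².
Resultant F = γ·h_c·A = 9.81 × 5.42667 × 3.2 = 170.354 kN.
I_c = b·h³/36 = 2 × 3.2³/36 = 1.82044 m⁴.
Centre of pressure: y_p = y_c + I_c/(y_c·A) = 5.42667 + 1.82044/(5.42667 × 3.2) = 5.42667 + 0.104832 = 5.5315 m along the plane.
The resultant acts 1.06667 + 0.104832 = 1.1715 m (along the plate) below the hinge at the top edge, so the moment about the hinge is M = F × 1.1715 = 170.354 × 1.1715 = 199.57 kN·m.

M ≈ 200 kN·m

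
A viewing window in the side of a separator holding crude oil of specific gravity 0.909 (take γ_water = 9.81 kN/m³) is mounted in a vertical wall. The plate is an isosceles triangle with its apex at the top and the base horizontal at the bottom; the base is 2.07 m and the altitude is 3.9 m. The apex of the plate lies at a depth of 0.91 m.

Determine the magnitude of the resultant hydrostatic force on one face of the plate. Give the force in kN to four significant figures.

F ≈ 126.3 kN

γ = 0.909 × 9.81 = 8.91729 kN/m³.
With the apex up, the centroid sits 2h/3 = 2 × 3.9/3 = 2.6 m below the apex, so the centroid depth is h_c = 0.91 + 2.6 = 3.51 m.
A = ½ × 2.07 × 3.9 = 4.0365 m².
Resultant F = γ·h_c·A = 8.91729 × 3.51 × 4.0365 = 126.341 kN.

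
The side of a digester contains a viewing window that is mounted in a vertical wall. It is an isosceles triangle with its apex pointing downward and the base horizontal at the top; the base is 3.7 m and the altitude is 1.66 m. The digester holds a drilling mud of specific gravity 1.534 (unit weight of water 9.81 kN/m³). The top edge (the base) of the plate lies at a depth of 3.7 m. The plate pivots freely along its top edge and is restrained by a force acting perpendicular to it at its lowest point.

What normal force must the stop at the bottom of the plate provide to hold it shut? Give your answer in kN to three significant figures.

γ = 1.534 × 9.81 = 15.04854 kN/m³.
With the apex down, the centroid sits h/3 = 1.66/3 = 0.553333 m below the base (the top edge), so the centroid depth is h_c = 3.7 + 0.553333 = 4.25333 m.
A = ½ × 3.7 × 1.66 = 3.071 m².
Resultant F = γ·h_c·A = 15.04854 × 4.25333 × 3.071 = 196.564 kN.
I_c = b·h³/36 = 3.7 × 1.66³/36 = 0.470136 m⁴.
Centre of pressure: y_p = y_c + I_c/(y_c·A) = 4.25333 + 0.470136/(4.25333 × 3.071) = 4.25333 + 0.0359927 = 4.28932 m along the plane.
The resultant acts 0.553333 + 0.0359927 = 0.589326 m (along the plate) below the hinge at the top edge, so the moment about the hinge is M = F × 0.589326 = 196.564 × 0.589326 = 115.84 kN·m.
A normal force at the bottom, 1.66 m from the hinge, must supply this moment: P = 115.84/1.66 = 69.7831 kN.

P ≈ 69.8 kN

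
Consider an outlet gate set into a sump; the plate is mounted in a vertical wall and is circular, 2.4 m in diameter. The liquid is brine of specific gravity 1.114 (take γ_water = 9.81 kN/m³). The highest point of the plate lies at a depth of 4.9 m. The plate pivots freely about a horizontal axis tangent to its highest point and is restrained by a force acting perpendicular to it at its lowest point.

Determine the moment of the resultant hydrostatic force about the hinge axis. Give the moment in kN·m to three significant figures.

γ = 1.114 × 9.81 = 10.92834 kN/m³.
The centroid is at the centre, 1.2 m below the top of the plate, so the centroid depth is h_c = 4.9 + 1.2 = 6.1 m.
A = π(1.2)² = 4.52389 m².
Resultant F = γ·h_c·A = 10.92834 × 6.1 × 4.52389 = 301.576 kN.
I_c = πr⁴/4 = π × 1.2⁴/4 = 1.6286 m⁴.
Centre of pressure: y_p = y_c + I_c/(y_c·A) = 6.1 + 1.6286/(6.1 × 4.52389) = 6.1 + 0.0590164 = 6.15902 m along the plane.
The resultant acts 1.2 + 0.0590164 = 1.25902 m (along the plate) below the hinge at the top edge, so the moment about the hinge is M = F × 1.25902 = 301.576 × 1.25902 = 379.69 kN·m.

M ≈ 380 kN·m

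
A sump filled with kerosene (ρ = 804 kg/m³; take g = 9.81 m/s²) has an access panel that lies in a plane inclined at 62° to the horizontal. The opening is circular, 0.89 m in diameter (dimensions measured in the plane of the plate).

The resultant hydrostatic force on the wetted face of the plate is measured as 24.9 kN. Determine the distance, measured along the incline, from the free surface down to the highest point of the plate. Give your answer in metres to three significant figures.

γ = ρg = 804 × 9.81 / 1000 = 7.88724 kN/m³.
A = π(0.445)² = 0.622114 m².
From F = γ·h_c·A, the centroid depth is h_c = 24.9/(7.88724 × 0.622114) = 5.07463 m.
Let θ = 62° be the plate's angle to the horizontal; measure y along the incline from where the plane meets the free surface. Vertical depth h = y·sinθ with sinθ = 0.882948.
Along the incline, y_c = h_c/sinθ = 5.07463/0.882948 = 5.74737 m.
The centroid is at the centre, 0.445 m below the top of the plate, so the highest point sits at y_top = 5.74737 − 0.445 = 5.30237 m along the incline.

y_top ≈ 5.30 m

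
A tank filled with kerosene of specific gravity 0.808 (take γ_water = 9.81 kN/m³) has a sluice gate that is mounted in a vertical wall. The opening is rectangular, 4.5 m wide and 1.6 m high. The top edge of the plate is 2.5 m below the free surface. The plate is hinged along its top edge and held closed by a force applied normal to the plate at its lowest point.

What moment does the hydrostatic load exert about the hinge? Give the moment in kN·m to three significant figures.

M ≈ 163 kN·m

γ = 0.808 × 9.81 = 7.92648 kN/m³.
The centroid lies 1.6/2 = 0.8 m below the top edge, so the centroid depth is h_c = 2.5 + 0.8 = 3.3 m.
A = 4.5 × 1.6 = 7.2 m².
Resultant F = γ·h_c·A = 7.92648 × 3.3 × 7.2 = 188.333 kN.
I_c = b·h³/12 = 4.5 × 1.6³/12 = 1.536 m⁴.
Centre of pressure: y_p = y_c + I_c/(y_c·A) = 3.3 + 1.536/(3.3 × 7.2) = 3.3 + 0.0646465 = 3.36465 m along the plane.
The resultant acts 0.8 + 0.0646465 = 0.864647 m (along the plate) below the hinge at the top edge, so the moment about the hinge is M = F × 0.864647 = 188.333 × 0.864647 = 162.842 kN·m.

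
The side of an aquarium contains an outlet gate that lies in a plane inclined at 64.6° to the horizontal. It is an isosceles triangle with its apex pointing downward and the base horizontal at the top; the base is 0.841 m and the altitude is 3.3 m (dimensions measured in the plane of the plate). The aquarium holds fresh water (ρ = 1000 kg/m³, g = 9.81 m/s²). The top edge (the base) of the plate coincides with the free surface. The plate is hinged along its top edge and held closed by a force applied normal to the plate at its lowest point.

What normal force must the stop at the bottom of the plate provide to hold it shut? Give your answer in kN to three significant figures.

γ = ρg = 1000 × 9.81 = 9810 N/m³ = 9.81 kN/m³.
Let θ = 64.6° be the plate's angle to the horizontal; measure y along the incline from where the plane meets the free surface. Vertical depth h = y·sinθ with sinθ = 0.903335.
With the apex down, the centroid sits h/3 = 3.3/3 = 1.1 m below the base (the top edge), so y_c = 1.1 m and h_c = 1.1 × 0.903335 = 0.993669 m.
A = ½ × 0.841 × 3.3 = 1.38765 m².
Resultant F = γ·h_c·A = 9.81 × 0.993669 × 1.38765 = 13.5267 kN.
I_c = b·h³/36 = 0.841 × 3.3³/36 = 0.839528 m⁴.
Centre of pressure: y_p = y_c + I_c/(y_c·A) = 1.1 + 0.839528/(1.1 × 1.38765) = 1.1 + 0.55 = 1.65 m along the plane.
The resultant acts 1.1 + 0.55 = 1.65 m (along the plate) below the hinge at the top edge, so the moment about the hinge is M = F × 1.65 = 13.5267 × 1.65 = 22.3191 kN·m.
A normal force at the bottom, 3.3 m from the hinge, must supply this moment: P = 22.3191/3.3 = 6.76336 kN.

P ≈ 6.76 kN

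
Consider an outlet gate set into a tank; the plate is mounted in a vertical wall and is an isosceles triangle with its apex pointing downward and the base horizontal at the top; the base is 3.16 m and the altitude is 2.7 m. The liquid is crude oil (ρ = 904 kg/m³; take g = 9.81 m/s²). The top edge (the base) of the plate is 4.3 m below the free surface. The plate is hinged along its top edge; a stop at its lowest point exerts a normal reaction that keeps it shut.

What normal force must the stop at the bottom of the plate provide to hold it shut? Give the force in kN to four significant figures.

P ≈ 71.25 kN

γ = ρg = 904 × 9.81 / 1000 = 8.86824 kN/m³.
With the apex down, the centroid sits h/3 = 2.7/3 = 0.9 m below the base (the top edge), so the centroid depth is h_c = 4.3 + 0.9 = 5.2 m.
A = ½ × 3.16 × 2.7 = 4.266 m².
Resultant F = γ·h_c·A = 8.86824 × 5.2 × 4.266 = 196.726 kN.
I_c = b·h³/36 = 3.16 × 2.7³/36 = 1.72773 m⁴.
Centre of pressure: y_p = y_c + I_c/(y_c·A) = 5.2 + 1.72773/(5.2 × 4.266) = 5.2 + 0.0778846 = 5.27788 m along the plane.
The resultant acts 0.9 + 0.0778846 = 0.977885 m (along the plate) below the hinge at the top edge, so the moment about the hinge is M = F × 0.977885 = 196.726 × 0.977885 = 192.375 kN·m.
A normal force at the bottom, 2.7 m from the hinge, must supply this moment: P = 192.375/2.7 = 71.25 kN.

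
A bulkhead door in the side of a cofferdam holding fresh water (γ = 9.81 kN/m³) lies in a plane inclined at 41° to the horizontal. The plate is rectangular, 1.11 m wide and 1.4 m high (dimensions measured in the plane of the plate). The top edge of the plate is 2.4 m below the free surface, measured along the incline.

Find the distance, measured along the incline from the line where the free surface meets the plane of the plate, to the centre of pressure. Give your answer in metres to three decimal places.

γ = 9.81 kN/m³.
Let θ = 41° be the plate's angle to the horizontal; measure y along the incline from where the plane meets the free surface. Vertical depth h = y·sinθ with sinθ = 0.656059.
The centroid lies 1.4/2 = 0.7 m below the top edge, so y_c = 2.4 + 0.7 = 3.1 m and h_c = 3.1 × 0.656059 = 2.03378 m.
A = 1.11 × 1.4 = 1.554 m².
Resultant F = γ·h_c·A = 9.81 × 2.03378 × 1.554 = 31.0044 kN.
I_c = b·h³/12 = 1.11 × 1.4³/12 = 0.25382 m⁴.
Centre of pressure: y_p = y_c + I_c/(y_c·A) = 3.1 + 0.25382/(3.1 × 1.554) = 3.1 + 0.0526882 = 3.15269 m along the plane.

y_p = 3.153 m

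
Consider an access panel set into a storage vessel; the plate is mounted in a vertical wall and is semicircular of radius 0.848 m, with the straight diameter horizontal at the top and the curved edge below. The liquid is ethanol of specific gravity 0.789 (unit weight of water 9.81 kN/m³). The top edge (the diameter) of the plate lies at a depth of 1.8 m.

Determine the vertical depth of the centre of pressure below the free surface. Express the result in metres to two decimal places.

h_p = 2.18 m

γ = 0.789 × 9.81 = 7.74009 kN/m³.
The centroid of a semicircle lies 4r/(3π) = 0.359902 m from the diameter, here below the top edge, so the centroid depth is h_c = 1.8 + 0.359902 = 2.1599 m.
A = πr²/2 = π × 0.848²/2 = 1.12957 m².
Resultant F = γ·h_c·A = 7.74009 × 2.1599 × 1.12957 = 18.8839 kN.
I_c = (π/8 − 8/(9π))·r⁴ = 0.109757 × 0.848⁴ = 0.0567565 m⁴.
Centre of pressure: y_p = y_c + I_c/(y_c·A) = 2.1599 + 0.0567565/(2.1599 × 1.12957) = 2.1599 + 0.0232632 = 2.18316 m along the plane.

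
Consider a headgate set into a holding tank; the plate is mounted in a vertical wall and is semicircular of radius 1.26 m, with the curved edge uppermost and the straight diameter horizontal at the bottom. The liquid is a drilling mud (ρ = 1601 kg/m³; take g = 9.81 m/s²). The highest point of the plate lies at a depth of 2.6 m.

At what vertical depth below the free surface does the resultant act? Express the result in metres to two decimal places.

h_p = 3.36 m

γ = ρg = 1601 × 9.81 / 1000 = 15.70581 kN/m³.
The centroid lies 4r/(3π) = 0.534761 m above the diameter, so r − 4r/(3π) = 1.26 − 0.534761 = 0.725239 m below the topmost point, so the centroid depth is h_c = 2.6 + 0.725239 = 3.32524 m.
A = πr²/2 = π × 1.26²/2 = 2.4938 m².
Resultant F = γ·h_c·A = 15.70581 × 3.32524 × 2.4938 = 130.24 kN.
I_c = (π/8 − 8/(9π))·r⁴ = 0.109757 × 1.26⁴ = 0.27664 m⁴.
Centre of pressure: y_p = y_c + I_c/(y_c·A) = 3.32524 + 0.27664/(3.32524 × 2.4938) = 3.32524 + 0.0333603 = 3.3586 m along the plane.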